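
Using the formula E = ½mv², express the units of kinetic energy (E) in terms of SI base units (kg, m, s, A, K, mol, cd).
Units of each symbol in E = ½mv²:
  m (mass): kg
  v (speed): m/s  → to the power 2, contributes m²/s²
  The factor ½ is dimensionless.

Multiplying the contributions: [kg] · [m²/s²]
Adding exponents of each base unit: kg: 1, m: 2, s: -2
SI base units of kinetic energy: kg·m²/s²

Answer: kg·m²/s²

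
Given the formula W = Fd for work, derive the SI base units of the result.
Units of each symbol in W = Fd:
  F (force): kg·m/s²
  d (displacement): m

Multiplying the contributions: [kg·m/s²] · [m]
Adding exponents of each base unit: kg: 1, m: 2, s: -2
SI base units of work: kg·m²/s²

Answer: kg·m²/s²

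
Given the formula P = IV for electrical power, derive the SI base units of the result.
Units of each symbol in P = IV:
  I (current): A
  V (voltage, in volts): kg·m²/(s³·A)

Multiplying the contributions: [A] · [kg·m²/(s³·A)]
Adding exponents of each base unit: kg: 1, m: 2, s: -3
SI base units of electrical power: kg·m²/s³

Answer: kg·m²/s³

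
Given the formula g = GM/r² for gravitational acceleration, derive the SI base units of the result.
Units of each symbol in g = GM/r²:
  G (gravitational constant): m³/(kg·s²)
  M (mass): kg
  r (distance): m  → to the power 2 in the denominator, contributes 1/m²

Multiplying the contributions: [m³/(kg·s²)] · [kg] · [1/m²]
Adding exponents of each base unit: m: 1, s: -2
SI base units of gravitational acceleration: m/s²

Answer: m/s²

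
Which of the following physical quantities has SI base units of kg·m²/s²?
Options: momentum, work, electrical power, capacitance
Checking the SI base units of each option:
  momentum (p = mv): kg·m/s  ✗
  work (W = Fd): kg·m²/s²  ✓ matches
  electrical power (P = IV): kg·m²/s³  ✗
  capacitance (C = Q/V): s⁴·A²/(kg·m²)  ✗

Only work has units kg·m²/s².

Answer: work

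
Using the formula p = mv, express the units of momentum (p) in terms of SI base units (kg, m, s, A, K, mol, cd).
Units of each symbol in p = mv:
  m (mass): kg
  v (velocity): m/s

Multiplying the contributions: [kg] · [m/s]
Adding exponents of each base unit: kg: 1, m: 1, s: -1
SI base units of momentum: kg·m/s

Answer: kg·m/s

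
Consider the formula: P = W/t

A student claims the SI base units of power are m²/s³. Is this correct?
Units of each symbol in P = W/t:
  W (work): kg·m²/s²
  t (time): s  → in the denominator, contributes 1/s

Multiplying the contributions: [kg·m²/s²] · [1/s]
Adding exponents of each base unit: kg: 1, m: 2, s: -3
SI base units of power: kg·m²/s³

The claimed units m²/s³ (exponents m: 2, s: -3) do not match the derived units kg·m²/s³ (exponents kg: 1, m: 2, s: -3), so the claim is incorrect.

Answer: No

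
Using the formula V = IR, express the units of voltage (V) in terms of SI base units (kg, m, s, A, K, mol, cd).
Units of each symbol in V = IR:
  I (current): A
  R (resistance, in ohms): kg·m²/(s³·A²)

Multiplying the contributions: [A] · [kg·m²/(s³·A²)]
Adding exponents of each base unit: kg: 1, m: 2, s: -3, A: -1
SI base units of voltage: kg·m²/(s³·A)

Answer: kg·m²/(s³·A)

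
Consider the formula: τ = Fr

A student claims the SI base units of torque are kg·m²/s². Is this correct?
Units of each symbol in τ = Fr:
  F (force): kg·m/s²
  r (lever arm): m

Multiplying the contributions: [kg·m/s²] · [m]
Adding exponents of each base unit: kg: 1, m: 2, s: -2
SI base units of torque: kg·m²/s²

The claimed units kg·m²/s² match the derived units, so the claim is correct.

Answer: Yes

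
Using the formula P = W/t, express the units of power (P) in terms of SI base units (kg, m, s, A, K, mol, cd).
Units of each symbol in P = W/t:
  W (work): kg·m²/s²
  t (time): s  → in the denominator, contributes 1/s

Multiplying the contributions: [kg·m²/s²] · [1/s]
Adding exponents of each base unit: kg: 1, m: 2, s: -3
SI base units of power: kg·m²/s³

Answer: kg·m²/s³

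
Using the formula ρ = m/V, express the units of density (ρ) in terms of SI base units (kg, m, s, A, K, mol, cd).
Units of each symbol in ρ = m/V:
  m (mass): kg
  V (volume): m³  → in the denominator, contributes 1/m³

Multiplying the contributions: [kg] · [1/m³]
Adding exponents of each base unit: kg: 1, m: -3
SI base units of density: kg/m³

Answer: kg/m³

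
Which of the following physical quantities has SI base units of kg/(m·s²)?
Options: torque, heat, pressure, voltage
Checking the SI base units of each option:
  torque (τ = Fr): kg·m²/s²  ✗
  heat (Q = mcΔT): kg·m²/s²  ✗
  pressure (P = F/A): kg/(m·s²)  ✓ matches
  voltage (V = IR): kg·m²/(s³·A)  ✗

Only pressure has units kg/(m·s²).

Answer: pressure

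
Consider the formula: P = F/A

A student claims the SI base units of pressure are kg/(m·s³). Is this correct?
Units of each symbol in P = F/A:
  F (force): kg·m/s²
  A (area): m²  → in the denominator, contributes 1/m²

Multiplying the contributions: [kg·m/s²] · [1/m²]
Adding exponents of each base unit: kg: 1, m: -1, s: -2
SI base units of pressure: kg/(m·s²)

The claimed units kg/(m·s³) (exponents kg: 1, m: -1, s: -3) do not match the derived units kg/(m·s²) (exponents kg: 1, m: -1, s: -2), so the claim is incorrect.

Answer: No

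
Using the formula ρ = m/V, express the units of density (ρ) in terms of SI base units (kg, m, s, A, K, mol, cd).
Units of each symbol in ρ = m/V:
  m (mass): kg
  V (volume): m³  → in the denominator, contributes 1/m³

Multiplying the contributions: [kg] · [1/m³]
Adding exponents of each base unit: kg: 1, m: -3
SI base units of density: kg/m³

Answer: kg/m³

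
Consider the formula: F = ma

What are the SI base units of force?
Units of each symbol in F = ma:
  m (mass): kg
  a (acceleration): m/s²

Multiplying the contributions: [kg] · [m/s²]
Adding exponents of each base unit: kg: 1, m: 1, s: -2
SI base units of force: kg·m/s²

Answer: kg·m/s²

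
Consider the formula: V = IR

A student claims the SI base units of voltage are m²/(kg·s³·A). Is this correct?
Units of each symbol in V = IR:
  I (current): A
  R (resistance, in ohms): kg·m²/(s³·A²)

Multiplying the contributions: [A] · [kg·m²/(s³·A²)]
Adding exponents of each base unit: kg: 1, m: 2, s: -3, A: -1
SI base units of voltage: kg·m²/(s³·A)

The claimed units m²/(kg·s³·A) (exponents kg: -1, m: 2, s: -3, A: -1) do not match the derived units kg·m²/(s³·A) (exponents kg: 1, m: 2, s: -3, A: -1), so the claim is incorrect.

Answer: No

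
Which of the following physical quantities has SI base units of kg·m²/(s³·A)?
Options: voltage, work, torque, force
Checking the SI base units of each option:
  voltage (V = IR): kg·m²/(s³·A)  ✓ matches
  work (W = Fd): kg·m²/s²  ✗
  torque (τ = Fr): kg·m²/s²  ✗
  force (F = ma): kg·m/s²  ✗

Only voltage has units kg·m²/(s³·A).

Answer: voltage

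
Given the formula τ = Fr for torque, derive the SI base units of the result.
Units of each symbol in τ = Fr:
  F (force): kg·m/s²
  r (lever arm): m

Multiplying the contributions: [kg·m/s²] · [m]
Adding exponents of each base unit: kg: 1, m: 2, s: -2
SI base units of torque: kg·m²/s²

Answer: kg·m²/s²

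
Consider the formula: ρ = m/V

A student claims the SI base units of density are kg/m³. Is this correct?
Units of each symbol in ρ = m/V:
  m (mass): kg
  V (volume): m³  → in the denominator, contributes 1/m³

Multiplying the contributions: [kg] · [1/m³]
Adding exponents of each base unit: kg: 1, m: -3
SI base units of density: kg/m³

The claimed units kg/m³ match the derived units, so the claim is correct.

Answer: Yes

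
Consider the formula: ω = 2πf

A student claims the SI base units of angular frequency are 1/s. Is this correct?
Units of each symbol in ω = 2πf:
  f (frequency): 1/s
  The factor 2π is dimensionless.

Multiplying the contributions: [1/s]
Adding exponents of each base unit: s: -1
SI base units of angular frequency: 1/s

The claimed units 1/s match the derived units, so the claim is correct.

Answer: Yes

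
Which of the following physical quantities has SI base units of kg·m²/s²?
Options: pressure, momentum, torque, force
Checking the SI base units of each option:
  pressure (P = F/A): kg/(m·s²)  ✗
  momentum (p = mv): kg·m/s  ✗
  torque (τ = Fr): kg·m²/s²  ✓ matches
  force (F = ma): kg·m/s²  ✗

Only torque has units kg·m²/s².

Answer: torque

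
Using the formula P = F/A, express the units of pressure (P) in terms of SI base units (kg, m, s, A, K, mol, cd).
Units of each symbol in P = F/A:
  F (force): kg·m/s²
  A (area): m²  → in the denominator, contributes 1/m²

Multiplying the contributions: [kg·m/s²] · [1/m²]
Adding exponents of each base unit: kg: 1, m: -1, s: -2
SI base units of pressure: kg/(m·s²)

Answer: kg/(m·s²)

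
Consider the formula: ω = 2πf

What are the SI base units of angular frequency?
Units of each symbol in ω = 2πf:
  f (frequency): 1/s
  The factor 2π is dimensionless.

Multiplying the contributions: [1/s]
Adding exponents of each base unit: s: -1
SI base units of angular frequency: 1/s

Answer: 1/s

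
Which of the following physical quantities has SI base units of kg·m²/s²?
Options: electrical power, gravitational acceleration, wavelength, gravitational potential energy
Checking the SI base units of each option:
  electrical power (P = IV): kg·m²/s³  ✗
  gravitational acceleration (g = GM/r²): m/s²  ✗
  wavelength (λ = v/f): m  ✗
  gravitational potential energy (U = -GMm/r): kg·m²/s²  ✓ matches

Only gravitational potential energy has units kg·m²/s².

Answer: gravitational potential energy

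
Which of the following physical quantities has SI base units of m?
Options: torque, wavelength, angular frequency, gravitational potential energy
Checking the SI base units of each option:
  torque (τ = Fr): kg·m²/s²  ✗
  wavelength (λ = v/f): m  ✓ matches
  angular frequency (ω = 2πf): 1/s  ✗
  gravitational potential energy (U = -GMm/r): kg·m²/s²  ✗

Only wavelength has units m.

Answer: wavelength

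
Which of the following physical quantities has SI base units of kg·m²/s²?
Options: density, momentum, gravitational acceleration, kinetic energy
Checking the SI base units of each option:
  density (ρ = m/V): kg/m³  ✗
  momentum (p = mv): kg·m/s  ✗
  gravitational acceleration (g = GM/r²): m/s²  ✗
  kinetic energy (E = ½mv²): kg·m²/s²  ✓ matches

Only kinetic energy has units kg·m²/s².

Answer: kinetic energy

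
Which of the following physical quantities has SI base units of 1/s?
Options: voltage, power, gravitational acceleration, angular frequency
Checking the SI base units of each option:
  voltage (V = IR): kg·m²/(s³·A)  ✗
  power (P = W/t): kg·m²/s³  ✗
  gravitational acceleration (g = GM/r²): m/s²  ✗
  angular frequency (ω = 2πf): 1/s  ✓ matches

Only angular frequency has units 1/s.

Answer: angular frequency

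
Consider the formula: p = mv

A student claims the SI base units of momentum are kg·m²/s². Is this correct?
Units of each symbol in p = mv:
  m (mass): kg
  v (velocity): m/s

Multiplying the contributions: [kg] · [m/s]
Adding exponents of each base unit: kg: 1, m: 1, s: -1
SI base units of momentum: kg·m/s

The claimed units kg·m²/s² (exponents kg: 1, m: 2, s: -2) do not match the derived units kg·m/s (exponents kg: 1, m: 1, s: -1), so the claim is incorrect.

Answer: No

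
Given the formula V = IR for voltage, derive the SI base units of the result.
Units of each symbol in V = IR:
  I (current): A
  R (resistance, in ohms): kg·m²/(s³·A²)

Multiplying the contributions: [A] · [kg·m²/(s³·A²)]
Adding exponents of each base unit: kg: 1, m: 2, s: -3, A: -1
SI base units of voltage: kg·m²/(s³·A)

Answer: kg·m²/(s³·A)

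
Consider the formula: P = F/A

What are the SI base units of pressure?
Units of each symbol in P = F/A:
  F (force): kg·m/s²
  A (area): m²  → in the denominator, contributes 1/m²

Multiplying the contributions: [kg·m/s²] · [1/m²]
Adding exponents of each base unit: kg: 1, m: -1, s: -2
SI base units of pressure: kg/(m·s²)

Answer: kg/(m·s²)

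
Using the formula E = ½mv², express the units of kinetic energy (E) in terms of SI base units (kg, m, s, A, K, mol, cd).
Units of each symbol in E = ½mv²:
  m (mass): kg
  v (speed): m/s  → to the power 2, contributes m²/s²
  The factor ½ is dimensionless.

Multiplying the contributions: [kg] · [m²/s²]
Adding exponents of each base unit: kg: 1, m: 2, s: -2
SI base units of kinetic energy: kg·m²/s²

Answer: kg·m²/s²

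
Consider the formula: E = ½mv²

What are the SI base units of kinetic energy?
Units of each symbol in E = ½mv²:
  m (mass): kg
  v (speed): m/s  → to the power 2, contributes m²/s²
  The factor ½ is dimensionless.

Multiplying the contributions: [kg] · [m²/s²]
Adding exponents of each base unit: kg: 1, m: 2, s: -2
SI base units of kinetic energy: kg·m²/s²

Answer: kg·m²/s²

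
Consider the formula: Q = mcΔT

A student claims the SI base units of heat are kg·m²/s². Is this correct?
Units of each symbol in Q = mcΔT:
  m (mass): kg
  c (specific heat capacity, in J/(kg·K)): m²/(s²·K)
  ΔT (temperature change): K

Multiplying the contributions: [kg] · [m²/(s²·K)] · [K]
Adding exponents of each base unit: kg: 1, m: 2, s: -2
SI base units of heat: kg·m²/s²

The claimed units kg·m²/s² match the derived units, so the claim is correct.

Answer: Yes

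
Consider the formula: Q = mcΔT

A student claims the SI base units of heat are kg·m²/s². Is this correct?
Units of each symbol in Q = mcΔT:
  m (mass): kg
  c (specific heat capacity, in J/(kg·K)): m²/(s²·K)
  ΔT (temperature change): K

Multiplying the contributions: [kg] · [m²/(s²·K)] · [K]
Adding exponents of each base unit: kg: 1, m: 2, s: -2
SI base units of heat: kg·m²/s²

The claimed units kg·m²/s² match the derived units, so the claim is correct.

Answer: Yes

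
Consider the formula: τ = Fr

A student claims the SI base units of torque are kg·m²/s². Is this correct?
Units of each symbol in τ = Fr:
  F (force): kg·m/s²
  r (lever arm): m

Multiplying the contributions: [kg·m/s²] · [m]
Adding exponents of each base unit: kg: 1, m: 2, s: -2
SI base units of torque: kg·m²/s²

The claimed units kg·m²/s² match the derived units, so the claim is correct.

Answer: Yes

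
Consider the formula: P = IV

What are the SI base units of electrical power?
Units of each symbol in P = IV:
  I (current): A
  V (voltage, in volts): kg·m²/(s³·A)

Multiplying the contributions: [A] · [kg·m²/(s³·A)]
Adding exponents of each base unit: kg: 1, m: 2, s: -3
SI base units of electrical power: kg·m²/s³

Answer: kg·m²/s³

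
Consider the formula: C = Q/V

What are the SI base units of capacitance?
Units of each symbol in C = Q/V:
  Q (charge, in coulombs): s·A
  V (voltage, in volts): kg·m²/(s³·A)  → in the denominator, contributes s³·A/(kg·m²)

Multiplying the contributions: [s·A] · [s³·A/(kg·m²)]
Adding exponents of each base unit: kg: -1, m: -2, s: 4, A: 2
SI base units of capacitance: s⁴·A²/(kg·m²)

Answer: s⁴·A²/(kg·m²)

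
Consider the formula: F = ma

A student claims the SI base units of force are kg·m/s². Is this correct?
Units of each symbol in F = ma:
  m (mass): kg
  a (acceleration): m/s²

Multiplying the contributions: [kg] · [m/s²]
Adding exponents of each base unit: kg: 1, m: 1, s: -2
SI base units of force: kg·m/s²

The claimed units kg·m/s² match the derived units, so the claim is correct.

Answer: Yes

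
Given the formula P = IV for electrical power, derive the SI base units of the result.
Units of each symbol in P = IV:
  I (current): A
  V (voltage, in volts): kg·m²/(s³·A)

Multiplying the contributions: [A] · [kg·m²/(s³·A)]
Adding exponents of each base unit: kg: 1, m: 2, s: -3
SI base units of electrical power: kg·m²/s³

Answer: kg·m²/s³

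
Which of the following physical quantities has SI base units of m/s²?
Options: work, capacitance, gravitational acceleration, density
Checking the SI base units of each option:
  work (W = Fd): kg·m²/s²  ✗
  capacitance (C = Q/V): s⁴·A²/(kg·m²)  ✗
  gravitational acceleration (g = GM/r²): m/s²  ✓ matches
  density (ρ = m/V): kg/m³  ✗

Only gravitational acceleration has units m/s².

Answer: gravitational acceleration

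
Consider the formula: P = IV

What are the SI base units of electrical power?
Units of each symbol in P = IV:
  I (current): A
  V (voltage, in volts): kg·m²/(s³·A)

Multiplying the contributions: [A] · [kg·m²/(s³·A)]
Adding exponents of each base unit: kg: 1, m: 2, s: -3
SI base units of electrical power: kg·m²/s³

Answer: kg·m²/s³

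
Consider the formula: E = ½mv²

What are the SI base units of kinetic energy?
Units of each symbol in E = ½mv²:
  m (mass): kg
  v (speed): m/s  → to the power 2, contributes m²/s²
  The factor ½ is dimensionless.

Multiplying the contributions: [kg] · [m²/s²]
Adding exponents of each base unit: kg: 1, m: 2, s: -2
SI base units of kinetic energy: kg·m²/s²

Answer: kg·m²/s²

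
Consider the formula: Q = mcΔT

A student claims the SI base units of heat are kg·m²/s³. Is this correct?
Units of each symbol in Q = mcΔT:
  m (mass): kg
  c (specific heat capacity, in J/(kg·K)): m²/(s²·K)
  ΔT (temperature change): K

Multiplying the contributions: [kg] · [m²/(s²·K)] · [K]
Adding exponents of each base unit: kg: 1, m: 2, s: -2
SI base units of heat: kg·m²/s²

The claimed units kg·m²/s³ (exponents kg: 1, m: 2, s: -3) do not match the derived units kg·m²/s² (exponents kg: 1, m: 2, s: -2), so the claim is incorrect.

Answer: No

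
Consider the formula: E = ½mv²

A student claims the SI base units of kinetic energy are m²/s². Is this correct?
Units of each symbol in E = ½mv²:
  m (mass): kg
  v (speed): m/s  → to the power 2, contributes m²/s²
  The factor ½ is dimensionless.

Multiplying the contributions: [kg] · [m²/s²]
Adding exponents of each base unit: kg: 1, m: 2, s: -2
SI base units of kinetic energy: kg·m²/s²

The claimed units m²/s² (exponents m: 2, s: -2) do not match the derived units kg·m²/s² (exponents kg: 1, m: 2, s: -2), so the claim is incorrect.

Answer: No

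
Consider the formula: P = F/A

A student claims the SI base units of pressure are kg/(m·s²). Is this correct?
Units of each symbol in P = F/A:
  F (force): kg·m/s²
  A (area): m²  → in the denominator, contributes 1/m²

Multiplying the contributions: [kg·m/s²] · [1/m²]
Adding exponents of each base unit: kg: 1, m: -1, s: -2
SI base units of pressure: kg/(m·s²)

The claimed units kg/(m·s²) match the derived units, so the claim is correct.

Answer: Yes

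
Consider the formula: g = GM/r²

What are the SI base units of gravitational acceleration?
Units of each symbol in g = GM/r²:
  G (gravitational constant): m³/(kg·s²)
  M (mass): kg
  r (distance): m  → to the power 2 in the denominator, contributes 1/m²

Multiplying the contributions: [m³/(kg·s²)] · [kg] · [1/m²]
Adding exponents of each base unit: m: 1, s: -2
SI base units of gravitational acceleration: m/s²

Answer: m/s²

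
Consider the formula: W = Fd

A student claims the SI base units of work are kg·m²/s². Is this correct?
Units of each symbol in W = Fd:
  F (force): kg·m/s²
  d (displacement): m

Multiplying the contributions: [kg·m/s²] · [m]
Adding exponents of each base unit: kg: 1, m: 2, s: -2
SI base units of work: kg·m²/s²

The claimed units kg·m²/s² match the derived units, so the claim is correct.

Answer: Yes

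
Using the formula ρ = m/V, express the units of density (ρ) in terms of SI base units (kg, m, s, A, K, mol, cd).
Units of each symbol in ρ = m/V:
  m (mass): kg
  V (volume): m³  → in the denominator, contributes 1/m³

Multiplying the contributions: [kg] · [1/m³]
Adding exponents of each base unit: kg: 1, m: -3
SI base units of density: kg/m³

Answer: kg/m³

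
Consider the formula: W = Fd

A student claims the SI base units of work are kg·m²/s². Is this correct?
Units of each symbol in W = Fd:
  F (force): kg·m/s²
  d (displacement): m

Multiplying the contributions: [kg·m/s²] · [m]
Adding exponents of each base unit: kg: 1, m: 2, s: -2
SI base units of work: kg·m²/s²

The claimed units kg·m²/s² match the derived units, so the claim is correct.

Answer: Yes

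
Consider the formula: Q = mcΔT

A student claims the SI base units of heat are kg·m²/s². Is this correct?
Units of each symbol in Q = mcΔT:
  m (mass): kg
  c (specific heat capacity, in J/(kg·K)): m²/(s²·K)
  ΔT (temperature change): K

Multiplying the contributions: [kg] · [m²/(s²·K)] · [K]
Adding exponents of each base unit: kg: 1, m: 2, s: -2
SI base units of heat: kg·m²/s²

The claimed units kg·m²/s² match the derived units, so the claim is correct.

Answer: Yes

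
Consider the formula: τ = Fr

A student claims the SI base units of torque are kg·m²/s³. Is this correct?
Units of each symbol in τ = Fr:
  F (force): kg·m/s²
  r (lever arm): m

Multiplying the contributions: [kg·m/s²] · [m]
Adding exponents of each base unit: kg: 1, m: 2, s: -2
SI base units of torque: kg·m²/s²

The claimed units kg·m²/s³ (exponents kg: 1, m: 2, s: -3) do not match the derived units kg·m²/s² (exponents kg: 1, m: 2, s: -2), so the claim is incorrect.

Answer: No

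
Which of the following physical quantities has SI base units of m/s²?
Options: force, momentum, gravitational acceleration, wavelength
Checking the SI base units of each option:
  force (F = ma): kg·m/s²  ✗
  momentum (p = mv): kg·m/s  ✗
  gravitational acceleration (g = GM/r²): m/s²  ✓ matches
  wavelength (λ = v/f): m  ✗

Only gravitational acceleration has units m/s².

Answer: gravitational acceleration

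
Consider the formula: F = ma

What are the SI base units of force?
Units of each symbol in F = ma:
  m (mass): kg
  a (acceleration): m/s²

Multiplying the contributions: [kg] · [m/s²]
Adding exponents of each base unit: kg: 1, m: 1, s: -2
SI base units of force: kg·m/s²

Answer: kg·m/s²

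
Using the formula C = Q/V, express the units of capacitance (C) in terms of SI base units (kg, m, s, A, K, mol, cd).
Units of each symbol in C = Q/V:
  Q (charge, in coulombs): s·A
  V (voltage, in volts): kg·m²/(s³·A)  → in the denominator, contributes s³·A/(kg·m²)

Multiplying the contributions: [s·A] · [s³·A/(kg·m²)]
Adding exponents of each base unit: kg: -1, m: -2, s: 4, A: 2
SI base units of capacitance: s⁴·A²/(kg·m²)

Answer: s⁴·A²/(kg·m²)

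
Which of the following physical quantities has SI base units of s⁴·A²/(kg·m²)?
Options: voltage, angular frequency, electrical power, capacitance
Checking the SI base units of each option:
  voltage (V = IR): kg·m²/(s³·A)  ✗
  angular frequency (ω = 2πf): 1/s  ✗
  electrical power (P = IV): kg·m²/s³  ✗
  capacitance (C = Q/V): s⁴·A²/(kg·m²)  ✓ matches

Only capacitance has units s⁴·A²/(kg·m²).

Answer: capacitance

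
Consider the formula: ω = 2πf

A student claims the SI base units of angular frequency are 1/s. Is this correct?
Units of each symbol in ω = 2πf:
  f (frequency): 1/s
  The factor 2π is dimensionless.

Multiplying the contributions: [1/s]
Adding exponents of each base unit: s: -1
SI base units of angular frequency: 1/s

The claimed units 1/s match the derived units, so the claim is correct.

Answer: Yes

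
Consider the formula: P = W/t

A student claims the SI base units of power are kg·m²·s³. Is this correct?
Units of each symbol in P = W/t:
  W (work): kg·m²/s²
  t (time): s  → in the denominator, contributes 1/s

Multiplying the contributions: [kg·m²/s²] · [1/s]
Adding exponents of each base unit: kg: 1, m: 2, s: -3
SI base units of power: kg·m²/s³

The claimed units kg·m²·s³ (exponents kg: 1, m: 2, s: 3) do not match the derived units kg·m²/s³ (exponents kg: 1, m: 2, s: -3), so the claim is incorrect.

Answer: No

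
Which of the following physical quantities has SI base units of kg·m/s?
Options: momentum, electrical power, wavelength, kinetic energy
Checking the SI base units of each option:
  momentum (p = mv): kg·m/s  ✓ matches
  electrical power (P = IV): kg·m²/s³  ✗
  wavelength (λ = v/f): m  ✗
  kinetic energy (E = ½mv²): kg·m²/s²  ✗

Only momentum has units kg·m/s.

Answer: momentum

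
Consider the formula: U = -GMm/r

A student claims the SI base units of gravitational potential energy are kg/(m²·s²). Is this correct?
Units of each symbol in U = -GMm/r:
  G (gravitational constant): m³/(kg·s²)
  M (mass): kg
  m (mass): kg
  r (distance): m  → in the denominator, contributes 1/m
  The minus sign does not affect the units.

Multiplying the contributions: [m³/(kg·s²)] · [kg] · [kg] · [1/m]
Adding exponents of each base unit: kg: 1, m: 2, s: -2
SI base units of gravitational potential energy: kg·m²/s²

The claimed units kg/(m²·s²) (exponents kg: 1, m: -2, s: -2) do not match the derived units kg·m²/s² (exponents kg: 1, m: 2, s: -2), so the claim is incorrect.

Answer: No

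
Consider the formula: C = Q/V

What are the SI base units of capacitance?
Units of each symbol in C = Q/V:
  Q (charge, in coulombs): s·A
  V (voltage, in volts): kg·m²/(s³·A)  → in the denominator, contributes s³·A/(kg·m²)

Multiplying the contributions: [s·A] · [s³·A/(kg·m²)]
Adding exponents of each base unit: kg: -1, m: -2, s: 4, A: 2
SI base units of capacitance: s⁴·A²/(kg·m²)

Answer: s⁴·A²/(kg·m²)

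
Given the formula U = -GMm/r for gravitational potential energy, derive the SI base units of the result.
Units of each symbol in U = -GMm/r:
  G (gravitational constant): m³/(kg·s²)
  M (mass): kg
  m (mass): kg
  r (distance): m  → in the denominator, contributes 1/m
  The minus sign does not affect the units.

Multiplying the contributions: [m³/(kg·s²)] · [kg] · [kg] · [1/m]
Adding exponents of each base unit: kg: 1, m: 2, s: -2
SI base units of gravitational potential energy: kg·m²/s²

Answer: kg·m²/s²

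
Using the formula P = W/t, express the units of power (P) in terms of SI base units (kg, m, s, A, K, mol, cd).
Units of each symbol in P = W/t:
  W (work): kg·m²/s²
  t (time): s  → in the denominator, contributes 1/s

Multiplying the contributions: [kg·m²/s²] · [1/s]
Adding exponents of each base unit: kg: 1, m: 2, s: -3
SI base units of power: kg·m²/s³

Answer: kg·m²/s³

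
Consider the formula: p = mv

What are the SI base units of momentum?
Units of each symbol in p = mv:
  m (mass): kg
  v (velocity): m/s

Multiplying the contributions: [kg] · [m/s]
Adding exponents of each base unit: kg: 1, m: 1, s: -1
SI base units of momentum: kg·m/s

Answer: kg·m/s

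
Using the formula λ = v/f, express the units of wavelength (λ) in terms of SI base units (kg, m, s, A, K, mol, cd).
Units of each symbol in λ = v/f:
  v (wave speed): m/s
  f (frequency): 1/s  → in the denominator, contributes s

Multiplying the contributions: [m/s] · [s]
Adding exponents of each base unit: m: 1
SI base units of wavelength: m

Answer: m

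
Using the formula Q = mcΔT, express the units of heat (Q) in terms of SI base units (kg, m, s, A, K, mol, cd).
Units of each symbol in Q = mcΔT:
  m (mass): kg
  c (specific heat capacity, in J/(kg·K)): m²/(s²·K)
  ΔT (temperature change): K

Multiplying the contributions: [kg] · [m²/(s²·K)] · [K]
Adding exponents of each base unit: kg: 1, m: 2, s: -2
SI base units of heat: kg·m²/s²

Answer: kg·m²/s²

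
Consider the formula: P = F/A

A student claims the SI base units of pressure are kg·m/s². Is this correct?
Units of each symbol in P = F/A:
  F (force): kg·m/s²
  A (area): m²  → in the denominator, contributes 1/m²

Multiplying the contributions: [kg·m/s²] · [1/m²]
Adding exponents of each base unit: kg: 1, m: -1, s: -2
SI base units of pressure: kg/(m·s²)

The claimed units kg·m/s² (exponents kg: 1, m: 1, s: -2) do not match the derived units kg/(m·s²) (exponents kg: 1, m: -1, s: -2), so the claim is incorrect.

Answer: No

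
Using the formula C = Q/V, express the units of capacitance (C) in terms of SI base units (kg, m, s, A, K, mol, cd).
Units of each symbol in C = Q/V:
  Q (charge, in coulombs): s·A
  V (voltage, in volts): kg·m²/(s³·A)  → in the denominator, contributes s³·A/(kg·m²)

Multiplying the contributions: [s·A] · [s³·A/(kg·m²)]
Adding exponents of each base unit: kg: -1, m: -2, s: 4, A: 2
SI base units of capacitance: s⁴·A²/(kg·m²)

Answer: s⁴·A²/(kg·m²)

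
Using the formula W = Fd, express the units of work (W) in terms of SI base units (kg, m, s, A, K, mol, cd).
Units of each symbol in W = Fd:
  F (force): kg·m/s²
  d (displacement): m

Multiplying the contributions: [kg·m/s²] · [m]
Adding exponents of each base unit: kg: 1, m: 2, s: -2
SI base units of work: kg·m²/s²

Answer: kg·m²/s²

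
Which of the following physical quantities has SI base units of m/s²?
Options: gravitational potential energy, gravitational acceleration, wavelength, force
Checking the SI base units of each option:
  gravitational potential energy (U = -GMm/r): kg·m²/s²  ✗
  gravitational acceleration (g = GM/r²): m/s²  ✓ matches
  wavelength (λ = v/f): m  ✗
  force (F = ma): kg·m/s²  ✗

Only gravitational acceleration has units m/s².

Answer: gravitational acceleration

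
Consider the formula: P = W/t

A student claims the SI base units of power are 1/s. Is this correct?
Units of each symbol in P = W/t:
  W (work): kg·m²/s²
  t (time): s  → in the denominator, contributes 1/s

Multiplying the contributions: [kg·m²/s²] · [1/s]
Adding exponents of each base unit: kg: 1, m: 2, s: -3
SI base units of power: kg·m²/s³

The claimed units 1/s (exponents s: -1) do not match the derived units kg·m²/s³ (exponents kg: 1, m: 2, s: -3), so the claim is incorrect.

Answer: No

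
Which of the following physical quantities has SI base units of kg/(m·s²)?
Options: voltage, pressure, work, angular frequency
Checking the SI base units of each option:
  voltage (V = IR): kg·m²/(s³·A)  ✗
  pressure (P = F/A): kg/(m·s²)  ✓ matches
  work (W = Fd): kg·m²/s²  ✗
  angular frequency (ω = 2πf): 1/s  ✗

Only pressure has units kg/(m·s²).

Answer: pressure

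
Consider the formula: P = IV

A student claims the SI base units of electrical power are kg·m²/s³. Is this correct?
Units of each symbol in P = IV:
  I (current): A
  V (voltage, in volts): kg·m²/(s³·A)

Multiplying the contributions: [A] · [kg·m²/(s³·A)]
Adding exponents of each base unit: kg: 1, m: 2, s: -3
SI base units of electrical power: kg·m²/s³

The claimed units kg·m²/s³ match the derived units, so the claim is correct.

Answer: Yes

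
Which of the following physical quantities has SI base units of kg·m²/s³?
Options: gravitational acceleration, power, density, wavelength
Checking the SI base units of each option:
  gravitational acceleration (g = GM/r²): m/s²  ✗
  power (P = W/t): kg·m²/s³  ✓ matches
  density (ρ = m/V): kg/m³  ✗
  wavelength (λ = v/f): m  ✗

Only power has units kg·m²/s³.

Answer: power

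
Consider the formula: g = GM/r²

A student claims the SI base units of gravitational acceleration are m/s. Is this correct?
Units of each symbol in g = GM/r²:
  G (gravitational constant): m³/(kg·s²)
  M (mass): kg
  r (distance): m  → to the power 2 in the denominator, contributes 1/m²

Multiplying the contributions: [m³/(kg·s²)] · [kg] · [1/m²]
Adding exponents of each base unit: m: 1, s: -2
SI base units of gravitational acceleration: m/s²

The claimed units m/s (exponents m: 1, s: -1) do not match the derived units m/s² (exponents m: 1, s: -2), so the claim is incorrect.

Answer: No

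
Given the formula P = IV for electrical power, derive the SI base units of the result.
Units of each symbol in P = IV:
  I (current): A
  V (voltage, in volts): kg·m²/(s³·A)

Multiplying the contributions: [A] · [kg·m²/(s³·A)]
Adding exponents of each base unit: kg: 1, m: 2, s: -3
SI base units of electrical power: kg·m²/s³

Answer: kg·m²/s³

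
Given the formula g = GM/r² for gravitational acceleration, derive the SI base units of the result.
Units of each symbol in g = GM/r²:
  G (gravitational constant): m³/(kg·s²)
  M (mass): kg
  r (distance): m  → to the power 2 in the denominator, contributes 1/m²

Multiplying the contributions: [m³/(kg·s²)] · [kg] · [1/m²]
Adding exponents of each base unit: m: 1, s: -2
SI base units of gravitational acceleration: m/s²

Answer: m/s²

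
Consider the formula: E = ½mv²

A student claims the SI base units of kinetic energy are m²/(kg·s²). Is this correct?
Units of each symbol in E = ½mv²:
  m (mass): kg
  v (speed): m/s  → to the power 2, contributes m²/s²
  The factor ½ is dimensionless.

Multiplying the contributions: [kg] · [m²/s²]
Adding exponents of each base unit: kg: 1, m: 2, s: -2
SI base units of kinetic energy: kg·m²/s²

The claimed units m²/(kg·s²) (exponents kg: -1, m: 2, s: -2) do not match the derived units kg·m²/s² (exponents kg: 1, m: 2, s: -2), so the claim is incorrect.

Answer: No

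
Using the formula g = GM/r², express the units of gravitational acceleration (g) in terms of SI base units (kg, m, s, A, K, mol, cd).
Units of each symbol in g = GM/r²:
  G (gravitational constant): m³/(kg·s²)
  M (mass): kg
  r (distance): m  → to the power 2 in the denominator, contributes 1/m²

Multiplying the contributions: [m³/(kg·s²)] · [kg] · [1/m²]
Adding exponents of each base unit: m: 1, s: -2
SI base units of gravitational acceleration: m/s²

Answer: m/s²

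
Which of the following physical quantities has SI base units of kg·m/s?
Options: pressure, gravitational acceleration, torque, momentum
Checking the SI base units of each option:
  pressure (P = F/A): kg/(m·s²)  ✗
  gravitational acceleration (g = GM/r²): m/s²  ✗
  torque (τ = Fr): kg·m²/s²  ✗
  momentum (p = mv): kg·m/s  ✓ matches

Only momentum has units kg·m/s.

Answer: momentum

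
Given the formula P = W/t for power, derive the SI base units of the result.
Units of each symbol in P = W/t:
  W (work): kg·m²/s²
  t (time): s  → in the denominator, contributes 1/s

Multiplying the contributions: [kg·m²/s²] · [1/s]
Adding exponents of each base unit: kg: 1, m: 2, s: -3
SI base units of power: kg·m²/s³

Answer: kg·m²/s³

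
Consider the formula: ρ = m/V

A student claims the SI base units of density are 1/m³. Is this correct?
Units of each symbol in ρ = m/V:
  m (mass): kg
  V (volume): m³  → in the denominator, contributes 1/m³

Multiplying the contributions: [kg] · [1/m³]
Adding exponents of each base unit: kg: 1, m: -3
SI base units of density: kg/m³

The claimed units 1/m³ (exponents m: -3) do not match the derived units kg/m³ (exponents kg: 1, m: -3), so the claim is incorrect.

Answer: No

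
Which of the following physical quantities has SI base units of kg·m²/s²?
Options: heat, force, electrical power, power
Checking the SI base units of each option:
  heat (Q = mcΔT): kg·m²/s²  ✓ matches
  force (F = ma): kg·m/s²  ✗
  electrical power (P = IV): kg·m²/s³  ✗
  power (P = W/t): kg·m²/s³  ✗

Only heat has units kg·m²/s².

Answer: heat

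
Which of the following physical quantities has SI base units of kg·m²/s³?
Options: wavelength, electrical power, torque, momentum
Checking the SI base units of each option:
  wavelength (λ = v/f): m  ✗
  electrical power (P = IV): kg·m²/s³  ✓ matches
  torque (τ = Fr): kg·m²/s²  ✗
  momentum (p = mv): kg·m/s  ✗

Only electrical power has units kg·m²/s³.

Answer: electrical power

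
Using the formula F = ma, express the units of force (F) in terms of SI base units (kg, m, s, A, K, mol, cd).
Units of each symbol in F = ma:
  m (mass): kg
  a (acceleration): m/s²

Multiplying the contributions: [kg] · [m/s²]
Adding exponents of each base unit: kg: 1, m: 1, s: -2
SI base units of force: kg·m/s²

Answer: kg·m/s²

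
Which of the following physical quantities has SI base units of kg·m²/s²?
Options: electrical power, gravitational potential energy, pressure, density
Checking the SI base units of each option:
  electrical power (P = IV): kg·m²/s³  ✗
  gravitational potential energy (U = -GMm/r): kg·m²/s²  ✓ matches
  pressure (P = F/A): kg/(m·s²)  ✗
  density (ρ = m/V): kg/m³  ✗

Only gravitational potential energy has units kg·m²/s².

Answer: gravitational potential energy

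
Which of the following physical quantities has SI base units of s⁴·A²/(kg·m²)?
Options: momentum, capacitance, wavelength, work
Checking the SI base units of each option:
  momentum (p = mv): kg·m/s  ✗
  capacitance (C = Q/V): s⁴·A²/(kg·m²)  ✓ matches
  wavelength (λ = v/f): m  ✗
  work (W = Fd): kg·m²/s²  ✗

Only capacitance has units s⁴·A²/(kg·m²).

Answer: capacitance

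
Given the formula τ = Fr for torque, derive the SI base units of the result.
Units of each symbol in τ = Fr:
  F (force): kg·m/s²
  r (lever arm): m

Multiplying the contributions: [kg·m/s²] · [m]
Adding exponents of each base unit: kg: 1, m: 2, s: -2
SI base units of torque: kg·m²/s²

Answer: kg·m²/s²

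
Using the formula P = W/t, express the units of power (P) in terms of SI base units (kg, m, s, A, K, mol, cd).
Units of each symbol in P = W/t:
  W (work): kg·m²/s²
  t (time): s  → in the denominator, contributes 1/s

Multiplying the contributions: [kg·m²/s²] · [1/s]
Adding exponents of each base unit: kg: 1, m: 2, s: -3
SI base units of power: kg·m²/s³

Answer: kg·m²/s³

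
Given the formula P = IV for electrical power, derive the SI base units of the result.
Units of each symbol in P = IV:
  I (current): A
  V (voltage, in volts): kg·m²/(s³·A)

Multiplying the contributions: [A] · [kg·m²/(s³·A)]
Adding exponents of each base unit: kg: 1, m: 2, s: -3
SI base units of electrical power: kg·m²/s³

Answer: kg·m²/s³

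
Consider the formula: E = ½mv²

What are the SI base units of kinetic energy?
Units of each symbol in E = ½mv²:
  m (mass): kg
  v (speed): m/s  → to the power 2, contributes m²/s²
  The factor ½ is dimensionless.

Multiplying the contributions: [kg] · [m²/s²]
Adding exponents of each base unit: kg: 1, m: 2, s: -2
SI base units of kinetic energy: kg·m²/s²

Answer: kg·m²/s²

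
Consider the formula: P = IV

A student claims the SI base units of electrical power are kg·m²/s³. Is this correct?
Units of each symbol in P = IV:
  I (current): A
  V (voltage, in volts): kg·m²/(s³·A)

Multiplying the contributions: [A] · [kg·m²/(s³·A)]
Adding exponents of each base unit: kg: 1, m: 2, s: -3
SI base units of electrical power: kg·m²/s³

The claimed units kg·m²/s³ match the derived units, so the claim is correct.

Answer: Yes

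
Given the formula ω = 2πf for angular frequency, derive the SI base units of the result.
Units of each symbol in ω = 2πf:
  f (frequency): 1/s
  The factor 2π is dimensionless.

Multiplying the contributions: [1/s]
Adding exponents of each base unit: s: -1
SI base units of angular frequency: 1/s

Answer: 1/s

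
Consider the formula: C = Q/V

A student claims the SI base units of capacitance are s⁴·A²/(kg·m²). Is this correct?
Units of each symbol in C = Q/V:
  Q (charge, in coulombs): s·A
  V (voltage, in volts): kg·m²/(s³·A)  → in the denominator, contributes s³·A/(kg·m²)

Multiplying the contributions: [s·A] · [s³·A/(kg·m²)]
Adding exponents of each base unit: kg: -1, m: -2, s: 4, A: 2
SI base units of capacitance: s⁴·A²/(kg·m²)

The claimed units s⁴·A²/(kg·m²) match the derived units, so the claim is correct.

Answer: Yes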